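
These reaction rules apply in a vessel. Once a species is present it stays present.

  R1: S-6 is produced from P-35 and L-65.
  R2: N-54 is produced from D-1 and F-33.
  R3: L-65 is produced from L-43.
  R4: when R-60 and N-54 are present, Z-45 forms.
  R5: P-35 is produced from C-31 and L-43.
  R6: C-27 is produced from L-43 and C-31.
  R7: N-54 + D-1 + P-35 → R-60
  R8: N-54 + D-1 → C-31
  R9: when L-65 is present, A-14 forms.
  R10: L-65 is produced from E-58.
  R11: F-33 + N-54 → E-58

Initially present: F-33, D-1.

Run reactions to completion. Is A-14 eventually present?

D-1 and F-33 present → N-54 forms (R2).
F-33 and N-54 present → E-58 forms (R11).
E-58 present → L-65 forms (R10).
L-65 present → A-14 forms (R9).

Yes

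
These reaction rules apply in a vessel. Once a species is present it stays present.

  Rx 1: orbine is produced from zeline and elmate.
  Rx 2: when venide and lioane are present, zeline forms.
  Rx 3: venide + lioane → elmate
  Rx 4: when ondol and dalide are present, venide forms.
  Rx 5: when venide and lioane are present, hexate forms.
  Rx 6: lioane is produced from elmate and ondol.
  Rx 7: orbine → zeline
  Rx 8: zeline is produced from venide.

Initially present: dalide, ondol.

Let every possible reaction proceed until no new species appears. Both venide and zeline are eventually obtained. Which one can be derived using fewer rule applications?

venide: ondol and dalide present → venide forms (Rx 4). [1 rule application]
zeline: ondol and dalide present → venide forms (Rx 4). venide present → zeline forms (Rx 8). [2 rule applications]
venide needs fewer.

venide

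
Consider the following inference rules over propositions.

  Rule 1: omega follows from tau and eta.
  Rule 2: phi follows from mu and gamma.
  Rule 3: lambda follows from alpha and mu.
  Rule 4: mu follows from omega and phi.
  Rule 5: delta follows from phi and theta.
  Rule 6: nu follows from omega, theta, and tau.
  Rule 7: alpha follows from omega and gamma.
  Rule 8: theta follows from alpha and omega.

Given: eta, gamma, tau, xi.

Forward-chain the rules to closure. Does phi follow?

No

phi would need mu and gamma (Rule 2), but mu is never established.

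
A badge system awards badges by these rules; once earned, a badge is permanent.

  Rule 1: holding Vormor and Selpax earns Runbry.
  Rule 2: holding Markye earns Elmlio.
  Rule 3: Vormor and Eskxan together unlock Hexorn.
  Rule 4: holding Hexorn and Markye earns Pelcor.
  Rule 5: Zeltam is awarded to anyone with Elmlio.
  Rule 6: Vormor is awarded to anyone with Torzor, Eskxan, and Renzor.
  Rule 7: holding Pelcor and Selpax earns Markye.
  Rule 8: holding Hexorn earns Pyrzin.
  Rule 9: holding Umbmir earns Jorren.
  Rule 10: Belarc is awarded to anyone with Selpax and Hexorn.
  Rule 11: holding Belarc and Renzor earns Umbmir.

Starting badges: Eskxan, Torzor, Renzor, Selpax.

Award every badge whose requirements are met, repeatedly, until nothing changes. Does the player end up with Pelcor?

No

Pelcor would need Hexorn and Markye (Rule 4), but Markye is never earned.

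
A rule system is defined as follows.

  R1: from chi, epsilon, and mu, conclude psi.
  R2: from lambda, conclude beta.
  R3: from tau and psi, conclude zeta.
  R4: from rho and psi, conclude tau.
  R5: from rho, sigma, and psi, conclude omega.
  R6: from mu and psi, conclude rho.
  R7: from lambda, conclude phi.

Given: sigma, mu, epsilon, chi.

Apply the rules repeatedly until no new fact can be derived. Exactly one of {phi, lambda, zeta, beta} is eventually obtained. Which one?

chi, epsilon, and mu hold, so psi follows (R1).
From mu and psi, R6 gives rho.
From rho and psi, R4 gives tau.
From tau and psi, R3 gives zeta.
beta would need lambda (R2), but lambda is never established. phi would need lambda (R7), but lambda is never established. No rule produces lambda, and it is not given.

zeta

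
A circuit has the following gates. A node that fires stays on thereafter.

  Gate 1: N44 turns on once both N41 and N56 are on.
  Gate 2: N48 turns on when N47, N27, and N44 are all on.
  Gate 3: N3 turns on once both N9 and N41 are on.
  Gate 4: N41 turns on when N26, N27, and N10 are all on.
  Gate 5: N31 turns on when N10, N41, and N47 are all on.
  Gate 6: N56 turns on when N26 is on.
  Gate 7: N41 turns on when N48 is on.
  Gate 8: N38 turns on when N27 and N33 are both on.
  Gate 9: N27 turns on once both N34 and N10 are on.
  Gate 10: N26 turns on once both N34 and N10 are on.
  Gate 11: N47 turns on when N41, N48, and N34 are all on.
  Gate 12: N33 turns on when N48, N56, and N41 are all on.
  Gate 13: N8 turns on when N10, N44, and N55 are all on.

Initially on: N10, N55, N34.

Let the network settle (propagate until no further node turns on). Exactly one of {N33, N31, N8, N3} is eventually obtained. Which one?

Gate 10: N34 and N10 on → N26 on.
Gate 9: N34 and N10 on → N27 on.
N26, N27, and N10 are on, so N41 turns on (Gate 4).
Gate 6: N26 on → N56 on.
N41 and N56 are on, so N44 turns on (Gate 1).
Gate 13: N10, N44, and N55 on → N8 on.
N31 would need N10, N41, and N47 (Gate 5), but N47 never turns on. N3 would need N9 and N41 (Gate 3), but N9 never turns on. N33 would need N48, N56, and N41 (Gate 12), but N48 never turns on.

N8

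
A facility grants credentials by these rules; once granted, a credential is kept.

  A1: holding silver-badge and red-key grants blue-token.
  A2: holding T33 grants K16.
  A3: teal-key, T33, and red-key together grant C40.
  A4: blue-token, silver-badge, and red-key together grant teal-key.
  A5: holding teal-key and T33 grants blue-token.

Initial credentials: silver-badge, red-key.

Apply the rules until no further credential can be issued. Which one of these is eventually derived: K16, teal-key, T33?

teal-key

Holding silver-badge and red-key grants blue-token (A1).
Holding blue-token, silver-badge, and red-key grants teal-key (A4).
No rule produces T33, and it is not given. K16 would need T33 (A2), but T33 is never granted.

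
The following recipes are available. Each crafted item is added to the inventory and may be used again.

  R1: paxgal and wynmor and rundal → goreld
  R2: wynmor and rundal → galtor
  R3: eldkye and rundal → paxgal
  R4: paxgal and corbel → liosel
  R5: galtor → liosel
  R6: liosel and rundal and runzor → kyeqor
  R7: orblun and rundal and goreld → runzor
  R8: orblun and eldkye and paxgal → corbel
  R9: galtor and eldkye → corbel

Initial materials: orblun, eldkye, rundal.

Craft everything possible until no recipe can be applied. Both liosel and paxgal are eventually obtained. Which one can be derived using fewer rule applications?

paxgal: eldkye and rundal → paxgal (R3). [1 rule application]
liosel: Using R3, eldkye and rundal make paxgal. Using R8, orblun, eldkye, and paxgal make corbel. Using R4, paxgal and corbel make liosel. [3 rule applications]
paxgal needs fewer.

paxgal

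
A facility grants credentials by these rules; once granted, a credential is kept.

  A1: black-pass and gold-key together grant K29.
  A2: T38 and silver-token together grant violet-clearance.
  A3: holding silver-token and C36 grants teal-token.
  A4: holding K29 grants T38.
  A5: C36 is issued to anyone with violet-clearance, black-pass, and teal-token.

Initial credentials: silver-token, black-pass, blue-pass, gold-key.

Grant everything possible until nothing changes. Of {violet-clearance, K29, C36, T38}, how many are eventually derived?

Holding black-pass and gold-key grants K29 (A1).
Holding K29 grants T38 (A4).
Holding T38 and silver-token grants violet-clearance (A2).
violet-clearance: reached.
K29: reached.
C36 would need violet-clearance, black-pass, and teal-token (A5), but teal-token is never granted.
T38: reached.
Reached: violet-clearance, K29, and T38 — 3 of the 4.

3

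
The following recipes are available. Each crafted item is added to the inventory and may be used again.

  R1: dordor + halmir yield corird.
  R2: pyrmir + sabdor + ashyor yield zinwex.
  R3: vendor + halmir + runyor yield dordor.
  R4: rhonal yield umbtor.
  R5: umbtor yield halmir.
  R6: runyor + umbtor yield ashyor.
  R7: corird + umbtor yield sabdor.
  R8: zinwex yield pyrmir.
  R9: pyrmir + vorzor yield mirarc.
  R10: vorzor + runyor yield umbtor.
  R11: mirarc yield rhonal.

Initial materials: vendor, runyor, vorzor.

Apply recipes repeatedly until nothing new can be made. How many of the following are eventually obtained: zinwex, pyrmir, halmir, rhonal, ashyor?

2

Using R10, vorzor and runyor make umbtor.
runyor + umbtor → ashyor (R6).
Using R5, umbtor makes halmir.
zinwex would need pyrmir, sabdor, and ashyor (R2), but pyrmir is never obtained.
pyrmir would need zinwex (R8), but zinwex is never obtained.
halmir: reached.
rhonal would need mirarc (R11), but mirarc is never obtained.
ashyor: reached.
Reached: halmir and ashyor — 2 of the 5.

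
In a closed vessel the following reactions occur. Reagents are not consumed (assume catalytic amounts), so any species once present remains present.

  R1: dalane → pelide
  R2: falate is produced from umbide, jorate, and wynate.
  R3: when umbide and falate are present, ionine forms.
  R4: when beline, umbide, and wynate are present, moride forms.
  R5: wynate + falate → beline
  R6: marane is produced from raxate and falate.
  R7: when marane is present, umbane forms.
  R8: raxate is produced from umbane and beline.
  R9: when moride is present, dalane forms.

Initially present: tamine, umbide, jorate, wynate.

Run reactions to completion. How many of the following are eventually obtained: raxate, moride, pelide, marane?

umbide, jorate, and wynate present → falate forms (R2).
wynate and falate present → beline forms (R5).
beline, umbide, and wynate present → moride forms (R4).
moride present → dalane forms (R9).
dalane present → pelide forms (R1).
raxate would need umbane and beline (R8), but umbane never forms.
moride: reached.
pelide: reached.
marane would need raxate and falate (R6), but raxate never forms.
Reached: moride and pelide — 2 of the 4.

2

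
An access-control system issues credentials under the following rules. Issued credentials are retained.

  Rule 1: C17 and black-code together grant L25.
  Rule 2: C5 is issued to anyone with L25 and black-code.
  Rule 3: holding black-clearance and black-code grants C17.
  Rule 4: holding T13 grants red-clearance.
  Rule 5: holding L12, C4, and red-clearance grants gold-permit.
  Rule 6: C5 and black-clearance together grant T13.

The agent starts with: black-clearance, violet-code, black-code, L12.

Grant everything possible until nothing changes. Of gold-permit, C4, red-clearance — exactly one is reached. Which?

Holding black-clearance and black-code grants C17 (Rule 3).
Holding C17 and black-code grants L25 (Rule 1).
Holding L25 and black-code grants C5 (Rule 2).
Holding C5 and black-clearance grants T13 (Rule 6).
Holding T13 grants red-clearance (Rule 4).
gold-permit would need L12, C4, and red-clearance (Rule 5), but C4 is never granted. No rule produces C4, and it is not given.

red-clearance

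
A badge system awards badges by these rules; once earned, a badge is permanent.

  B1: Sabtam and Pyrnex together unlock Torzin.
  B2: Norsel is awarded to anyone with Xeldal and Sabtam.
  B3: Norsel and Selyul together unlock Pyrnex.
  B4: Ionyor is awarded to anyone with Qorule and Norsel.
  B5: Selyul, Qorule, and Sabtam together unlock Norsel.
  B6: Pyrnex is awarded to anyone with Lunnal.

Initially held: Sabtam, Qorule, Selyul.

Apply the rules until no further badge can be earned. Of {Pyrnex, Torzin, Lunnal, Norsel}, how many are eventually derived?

With Selyul, Qorule, and Sabtam, Norsel is earned (B5).
With Norsel and Selyul, Pyrnex is earned (B3).
With Sabtam and Pyrnex, Torzin is earned (B1).
Pyrnex: reached.
Torzin: reached.
No rule produces Lunnal, and it is not given.
Norsel: reached.
Reached: Pyrnex, Torzin, and Norsel — 3 of the 4.

3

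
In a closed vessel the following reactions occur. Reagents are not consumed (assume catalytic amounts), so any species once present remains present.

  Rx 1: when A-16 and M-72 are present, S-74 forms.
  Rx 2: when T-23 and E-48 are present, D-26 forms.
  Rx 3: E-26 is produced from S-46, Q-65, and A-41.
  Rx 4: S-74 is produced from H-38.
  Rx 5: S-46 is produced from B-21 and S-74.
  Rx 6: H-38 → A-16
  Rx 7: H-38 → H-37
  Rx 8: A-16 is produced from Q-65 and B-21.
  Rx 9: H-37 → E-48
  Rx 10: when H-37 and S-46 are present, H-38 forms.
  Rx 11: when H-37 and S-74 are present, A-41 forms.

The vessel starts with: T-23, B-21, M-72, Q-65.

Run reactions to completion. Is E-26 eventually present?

E-26 would need S-46, Q-65, and A-41 (Rx 3), but A-41 never forms.

No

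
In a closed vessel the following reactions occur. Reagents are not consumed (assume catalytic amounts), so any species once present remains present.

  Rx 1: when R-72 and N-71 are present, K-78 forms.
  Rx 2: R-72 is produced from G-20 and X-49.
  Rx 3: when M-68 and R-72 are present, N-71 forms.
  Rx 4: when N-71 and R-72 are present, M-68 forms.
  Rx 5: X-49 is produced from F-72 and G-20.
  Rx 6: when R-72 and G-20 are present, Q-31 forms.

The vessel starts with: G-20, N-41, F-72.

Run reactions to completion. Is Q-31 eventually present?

F-72 and G-20 present → X-49 forms (Rx 5).
G-20 and X-49 present → R-72 forms (Rx 2).
R-72 and G-20 present → Q-31 forms (Rx 6).

Yes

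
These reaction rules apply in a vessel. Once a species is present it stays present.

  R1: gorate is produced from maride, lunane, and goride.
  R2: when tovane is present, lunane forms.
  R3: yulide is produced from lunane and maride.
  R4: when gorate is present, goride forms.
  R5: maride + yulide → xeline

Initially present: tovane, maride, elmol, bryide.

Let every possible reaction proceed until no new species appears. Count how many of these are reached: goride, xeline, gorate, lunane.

2

tovane present → lunane forms (R2).
lunane and maride present → yulide forms (R3).
maride and yulide present → xeline forms (R5).
goride would need gorate (R4), but gorate never forms.
xeline: reached.
gorate would need maride, lunane, and goride (R1), but goride never forms.
lunane: reached.
Reached: xeline and lunane — 2 of the 4.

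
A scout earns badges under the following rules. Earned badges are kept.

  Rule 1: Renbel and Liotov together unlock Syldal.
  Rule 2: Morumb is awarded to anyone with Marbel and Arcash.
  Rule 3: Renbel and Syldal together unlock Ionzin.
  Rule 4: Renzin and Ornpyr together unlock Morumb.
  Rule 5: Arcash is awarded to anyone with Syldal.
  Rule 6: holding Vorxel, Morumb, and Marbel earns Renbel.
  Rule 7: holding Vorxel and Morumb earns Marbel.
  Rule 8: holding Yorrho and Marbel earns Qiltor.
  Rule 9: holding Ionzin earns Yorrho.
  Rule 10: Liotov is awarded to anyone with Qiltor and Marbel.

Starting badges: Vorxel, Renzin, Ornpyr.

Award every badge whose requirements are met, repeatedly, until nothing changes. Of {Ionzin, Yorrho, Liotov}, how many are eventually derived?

0

Ionzin would need Renbel and Syldal (Rule 3), but Syldal is never earned.
Yorrho would need Ionzin (Rule 9), but Ionzin is never earned.
Liotov would need Qiltor and Marbel (Rule 10), but Qiltor is never earned.
None of the 3 are reached.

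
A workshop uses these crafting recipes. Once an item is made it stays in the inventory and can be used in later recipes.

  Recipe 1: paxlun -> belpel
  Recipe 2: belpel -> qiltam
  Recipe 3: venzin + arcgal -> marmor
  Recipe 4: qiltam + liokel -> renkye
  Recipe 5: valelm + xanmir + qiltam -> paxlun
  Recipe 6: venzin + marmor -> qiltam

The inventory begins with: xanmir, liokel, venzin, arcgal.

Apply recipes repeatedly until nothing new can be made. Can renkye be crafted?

venzin + arcgal -> marmor (Recipe 3).
venzin + marmor -> qiltam (Recipe 6).
qiltam + liokel -> renkye (Recipe 4).

Yes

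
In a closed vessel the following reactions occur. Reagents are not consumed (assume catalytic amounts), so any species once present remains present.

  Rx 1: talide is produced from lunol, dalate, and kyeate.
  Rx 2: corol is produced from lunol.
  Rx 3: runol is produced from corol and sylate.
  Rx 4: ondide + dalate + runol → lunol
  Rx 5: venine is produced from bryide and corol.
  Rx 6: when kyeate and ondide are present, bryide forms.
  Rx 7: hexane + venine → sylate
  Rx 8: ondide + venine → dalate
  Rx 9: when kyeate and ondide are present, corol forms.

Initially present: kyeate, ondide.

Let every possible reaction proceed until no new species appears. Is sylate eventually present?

No

sylate would need hexane and venine (Rx 7), but hexane never forms.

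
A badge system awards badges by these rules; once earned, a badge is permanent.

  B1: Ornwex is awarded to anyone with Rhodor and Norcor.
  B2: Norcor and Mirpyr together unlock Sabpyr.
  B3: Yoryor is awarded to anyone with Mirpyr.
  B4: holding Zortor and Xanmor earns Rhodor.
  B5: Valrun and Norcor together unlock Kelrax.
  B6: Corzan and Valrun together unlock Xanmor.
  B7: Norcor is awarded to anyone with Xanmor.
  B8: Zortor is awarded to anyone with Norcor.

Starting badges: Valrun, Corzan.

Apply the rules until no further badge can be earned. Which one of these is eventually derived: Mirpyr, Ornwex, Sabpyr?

Ornwex

With Corzan and Valrun, Xanmor is earned (B6).
With Xanmor, Norcor is earned (B7).
With Norcor, Zortor is earned (B8).
With Zortor and Xanmor, Rhodor is earned (B4).
With Rhodor and Norcor, Ornwex is earned (B1).
No rule produces Mirpyr, and it is not given. Sabpyr would need Norcor and Mirpyr (B2), but Mirpyr is never earned.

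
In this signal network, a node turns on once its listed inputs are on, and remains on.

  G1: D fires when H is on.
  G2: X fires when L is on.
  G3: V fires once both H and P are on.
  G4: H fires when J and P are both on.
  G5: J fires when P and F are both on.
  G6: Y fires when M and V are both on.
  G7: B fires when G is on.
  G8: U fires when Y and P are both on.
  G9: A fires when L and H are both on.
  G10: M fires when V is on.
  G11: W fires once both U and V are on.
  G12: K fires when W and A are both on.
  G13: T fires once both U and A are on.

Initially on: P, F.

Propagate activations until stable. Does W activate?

G5: P and F on → J on.
J and P are on, so H fires (G4).
H and P are on, so V fires (G3).
V is on, so M fires (G10).
G6: M and V on → Y on.
Y and P are on, so U fires (G8).
G11: U and V on → W on.

Yes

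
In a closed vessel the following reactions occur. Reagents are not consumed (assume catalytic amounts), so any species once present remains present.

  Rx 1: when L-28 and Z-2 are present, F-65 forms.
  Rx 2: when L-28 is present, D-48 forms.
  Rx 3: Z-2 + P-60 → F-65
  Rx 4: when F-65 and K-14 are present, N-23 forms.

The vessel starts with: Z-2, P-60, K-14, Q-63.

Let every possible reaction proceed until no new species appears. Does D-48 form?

No

D-48 would need L-28 (Rx 2), but L-28 never forms.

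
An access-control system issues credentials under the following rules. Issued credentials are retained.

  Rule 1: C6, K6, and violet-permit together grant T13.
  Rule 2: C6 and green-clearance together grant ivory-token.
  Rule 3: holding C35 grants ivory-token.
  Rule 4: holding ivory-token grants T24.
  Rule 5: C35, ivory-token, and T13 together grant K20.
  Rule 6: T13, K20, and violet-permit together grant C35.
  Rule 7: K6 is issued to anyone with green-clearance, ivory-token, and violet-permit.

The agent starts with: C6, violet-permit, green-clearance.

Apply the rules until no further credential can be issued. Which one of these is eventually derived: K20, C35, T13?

Holding C6 and green-clearance grants ivory-token (Rule 2).
Holding green-clearance, ivory-token, and violet-permit grants K6 (Rule 7).
Holding C6, K6, and violet-permit grants T13 (Rule 1).
C35 would need T13, K20, and violet-permit (Rule 6), but K20 is never granted. K20 would need C35, ivory-token, and T13 (Rule 5), but C35 is never granted.

T13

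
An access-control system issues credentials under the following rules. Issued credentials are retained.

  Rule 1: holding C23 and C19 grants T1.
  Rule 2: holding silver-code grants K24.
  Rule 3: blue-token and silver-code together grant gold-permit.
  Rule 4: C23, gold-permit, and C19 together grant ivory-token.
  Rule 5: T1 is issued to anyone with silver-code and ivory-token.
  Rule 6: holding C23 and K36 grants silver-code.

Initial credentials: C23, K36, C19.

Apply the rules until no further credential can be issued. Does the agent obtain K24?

Yes

Holding C23 and K36 grants silver-code (Rule 6).
Holding silver-code grants K24 (Rule 2).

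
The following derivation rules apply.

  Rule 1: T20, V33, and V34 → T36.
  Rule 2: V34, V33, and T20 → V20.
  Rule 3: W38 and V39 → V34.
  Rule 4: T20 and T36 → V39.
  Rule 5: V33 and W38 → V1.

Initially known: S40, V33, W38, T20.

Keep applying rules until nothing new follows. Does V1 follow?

V33 and W38 hold, so V1 follows (Rule 5).

Yes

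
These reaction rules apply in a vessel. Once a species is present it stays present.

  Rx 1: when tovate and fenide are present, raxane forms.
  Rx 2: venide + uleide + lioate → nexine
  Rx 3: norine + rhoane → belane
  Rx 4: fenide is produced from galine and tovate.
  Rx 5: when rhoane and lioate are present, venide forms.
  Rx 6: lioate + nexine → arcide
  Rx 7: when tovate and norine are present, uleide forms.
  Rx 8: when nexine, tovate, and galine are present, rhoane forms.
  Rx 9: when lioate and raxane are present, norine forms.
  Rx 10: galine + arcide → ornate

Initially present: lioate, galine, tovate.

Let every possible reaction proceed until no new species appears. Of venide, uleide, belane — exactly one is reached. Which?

uleide

galine and tovate present → fenide forms (Rx 4).
tovate and fenide present → raxane forms (Rx 1).
lioate and raxane present → norine forms (Rx 9).
tovate and norine present → uleide forms (Rx 7).
venide would need rhoane and lioate (Rx 5), but rhoane never forms. belane would need norine and rhoane (Rx 3), but rhoane never forms.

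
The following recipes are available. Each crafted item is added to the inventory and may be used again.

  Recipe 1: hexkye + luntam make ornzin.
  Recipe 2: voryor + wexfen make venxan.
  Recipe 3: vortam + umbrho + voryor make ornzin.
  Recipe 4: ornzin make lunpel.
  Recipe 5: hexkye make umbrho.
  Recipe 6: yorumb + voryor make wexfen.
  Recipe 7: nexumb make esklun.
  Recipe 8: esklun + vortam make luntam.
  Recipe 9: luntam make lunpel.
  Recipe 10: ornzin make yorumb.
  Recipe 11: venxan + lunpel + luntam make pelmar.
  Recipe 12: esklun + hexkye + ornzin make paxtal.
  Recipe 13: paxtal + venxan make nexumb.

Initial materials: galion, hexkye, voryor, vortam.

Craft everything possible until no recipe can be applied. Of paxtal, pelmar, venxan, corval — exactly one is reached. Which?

hexkye → umbrho (Recipe 5).
vortam + umbrho + voryor → ornzin (Recipe 3).
Using Recipe 10, ornzin makes yorumb.
yorumb + voryor → wexfen (Recipe 6).
voryor + wexfen → venxan (Recipe 2).
pelmar would need venxan, lunpel, and luntam (Recipe 11), but luntam is never obtained. paxtal would need esklun, hexkye, and ornzin (Recipe 12), but esklun is never obtained. No rule produces corval, and it is not given.

venxan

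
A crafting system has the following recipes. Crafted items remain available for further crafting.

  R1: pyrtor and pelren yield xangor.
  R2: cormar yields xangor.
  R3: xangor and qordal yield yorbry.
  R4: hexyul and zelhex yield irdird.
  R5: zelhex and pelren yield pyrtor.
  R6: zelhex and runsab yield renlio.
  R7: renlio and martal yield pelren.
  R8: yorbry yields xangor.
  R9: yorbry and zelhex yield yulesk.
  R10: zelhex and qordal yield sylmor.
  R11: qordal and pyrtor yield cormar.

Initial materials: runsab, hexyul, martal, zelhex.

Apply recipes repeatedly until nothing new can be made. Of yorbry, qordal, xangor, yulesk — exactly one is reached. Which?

xangor

Using R6, zelhex and runsab make renlio.
renlio and martal → pelren (R7).
zelhex and pelren → pyrtor (R5).
pyrtor and pelren → xangor (R1).
yulesk would need yorbry and zelhex (R9), but yorbry is never obtained. No rule produces qordal, and it is not given. yorbry would need xangor and qordal (R3), but qordal is never obtained.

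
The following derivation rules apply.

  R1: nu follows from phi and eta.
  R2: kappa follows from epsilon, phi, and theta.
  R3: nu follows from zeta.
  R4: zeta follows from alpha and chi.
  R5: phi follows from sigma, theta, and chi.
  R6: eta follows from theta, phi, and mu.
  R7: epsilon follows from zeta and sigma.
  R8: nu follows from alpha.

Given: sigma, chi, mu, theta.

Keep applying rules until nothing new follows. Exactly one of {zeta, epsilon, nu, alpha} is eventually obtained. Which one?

nu

From sigma, theta, and chi, R5 gives phi.
From theta, phi, and mu, R6 gives eta.
From phi and eta, R1 gives nu.
zeta would need alpha and chi (R4), but alpha is never established. No rule produces alpha, and it is not given. epsilon would need zeta and sigma (R7), but zeta is never established.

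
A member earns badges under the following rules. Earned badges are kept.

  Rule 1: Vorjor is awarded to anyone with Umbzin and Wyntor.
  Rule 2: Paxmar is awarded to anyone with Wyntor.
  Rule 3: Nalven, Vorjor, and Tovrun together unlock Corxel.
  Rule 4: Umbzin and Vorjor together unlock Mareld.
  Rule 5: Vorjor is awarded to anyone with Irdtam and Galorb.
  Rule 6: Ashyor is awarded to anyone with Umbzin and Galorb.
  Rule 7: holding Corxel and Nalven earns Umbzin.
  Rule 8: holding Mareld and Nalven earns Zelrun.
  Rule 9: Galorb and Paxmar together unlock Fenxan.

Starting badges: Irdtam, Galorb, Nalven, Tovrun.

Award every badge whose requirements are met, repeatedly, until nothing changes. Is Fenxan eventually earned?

Fenxan would need Galorb and Paxmar (Rule 9), but Paxmar is never earned.

No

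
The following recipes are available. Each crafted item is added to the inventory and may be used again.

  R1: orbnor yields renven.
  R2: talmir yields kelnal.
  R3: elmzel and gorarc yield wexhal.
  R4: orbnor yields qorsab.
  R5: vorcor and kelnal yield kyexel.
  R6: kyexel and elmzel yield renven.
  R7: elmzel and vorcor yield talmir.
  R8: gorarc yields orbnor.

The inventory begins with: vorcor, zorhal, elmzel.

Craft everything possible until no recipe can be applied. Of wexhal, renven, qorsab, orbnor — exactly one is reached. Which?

renven

Using R7, elmzel and vorcor make talmir.
talmir → kelnal (R2).
vorcor and kelnal → kyexel (R5).
kyexel and elmzel → renven (R6).
qorsab would need orbnor (R4), but orbnor is never obtained. wexhal would need elmzel and gorarc (R3), but gorarc is never obtained. orbnor would need gorarc (R8), but gorarc is never obtained.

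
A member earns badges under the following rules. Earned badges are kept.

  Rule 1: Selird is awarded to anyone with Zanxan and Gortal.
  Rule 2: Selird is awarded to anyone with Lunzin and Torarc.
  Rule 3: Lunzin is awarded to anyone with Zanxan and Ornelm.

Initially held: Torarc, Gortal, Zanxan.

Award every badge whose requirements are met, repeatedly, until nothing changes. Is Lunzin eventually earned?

No

Lunzin would need Zanxan and Ornelm (Rule 3), but Ornelm is never earned.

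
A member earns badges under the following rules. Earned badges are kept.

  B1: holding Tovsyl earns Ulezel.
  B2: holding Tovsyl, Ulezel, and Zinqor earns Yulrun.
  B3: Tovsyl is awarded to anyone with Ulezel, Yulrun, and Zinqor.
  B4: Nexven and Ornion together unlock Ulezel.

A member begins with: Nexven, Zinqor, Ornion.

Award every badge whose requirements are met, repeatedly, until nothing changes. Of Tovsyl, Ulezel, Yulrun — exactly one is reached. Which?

With Nexven and Ornion, Ulezel is earned (B4).
Tovsyl would need Ulezel, Yulrun, and Zinqor (B3), but Yulrun is never earned. Yulrun would need Tovsyl, Ulezel, and Zinqor (B2), but Tovsyl is never earned.

Ulezel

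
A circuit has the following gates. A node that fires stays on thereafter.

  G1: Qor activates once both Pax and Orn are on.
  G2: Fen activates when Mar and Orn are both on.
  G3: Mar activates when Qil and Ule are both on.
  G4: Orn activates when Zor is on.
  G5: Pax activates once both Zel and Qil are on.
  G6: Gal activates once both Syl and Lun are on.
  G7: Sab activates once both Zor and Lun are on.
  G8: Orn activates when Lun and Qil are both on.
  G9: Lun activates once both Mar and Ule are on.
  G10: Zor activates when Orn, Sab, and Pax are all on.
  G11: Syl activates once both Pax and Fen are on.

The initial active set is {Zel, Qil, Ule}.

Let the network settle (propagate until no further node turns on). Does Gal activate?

Yes

Zel and Qil are on, so Pax activates (G5).
G3: Qil and Ule on → Mar on.
G9: Mar and Ule on → Lun on.
G8: Lun and Qil on → Orn on.
Mar and Orn are on, so Fen activates (G2).
Pax and Fen are on, so Syl activates (G11).
G6: Syl and Lun on → Gal on.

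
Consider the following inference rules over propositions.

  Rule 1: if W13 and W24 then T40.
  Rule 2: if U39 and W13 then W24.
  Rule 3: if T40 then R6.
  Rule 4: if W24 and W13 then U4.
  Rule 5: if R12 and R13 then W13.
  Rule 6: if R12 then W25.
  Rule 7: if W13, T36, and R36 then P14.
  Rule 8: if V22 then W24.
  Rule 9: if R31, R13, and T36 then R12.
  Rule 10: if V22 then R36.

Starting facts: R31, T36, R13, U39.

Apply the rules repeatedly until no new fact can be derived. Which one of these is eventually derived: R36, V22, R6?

R6

From R31, R13, and T36, Rule 9 gives R12.
From R12 and R13, Rule 5 gives W13.
From U39 and W13, Rule 2 gives W24.
From W13 and W24, Rule 1 gives T40.
From T40, Rule 3 gives R6.
No rule produces V22, and it is not given. R36 would need V22 (Rule 10), but V22 is never established.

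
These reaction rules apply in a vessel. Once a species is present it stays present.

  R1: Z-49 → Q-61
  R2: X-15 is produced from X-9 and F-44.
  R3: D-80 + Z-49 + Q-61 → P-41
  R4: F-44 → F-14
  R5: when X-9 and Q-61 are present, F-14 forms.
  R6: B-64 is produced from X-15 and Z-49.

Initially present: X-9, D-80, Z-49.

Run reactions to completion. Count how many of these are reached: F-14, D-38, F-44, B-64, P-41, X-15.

2

Z-49 present → Q-61 forms (R1).
D-80, Z-49, and Q-61 present → P-41 forms (R3).
X-9 and Q-61 present → F-14 forms (R5).
F-14: reached.
No rule produces D-38, and it is not given.
No rule produces F-44, and it is not given.
B-64 would need X-15 and Z-49 (R6), but X-15 never forms.
P-41: reached.
X-15 would need X-9 and F-44 (R2), but F-44 never forms.
Reached: F-14 and P-41 — 2 of the 6.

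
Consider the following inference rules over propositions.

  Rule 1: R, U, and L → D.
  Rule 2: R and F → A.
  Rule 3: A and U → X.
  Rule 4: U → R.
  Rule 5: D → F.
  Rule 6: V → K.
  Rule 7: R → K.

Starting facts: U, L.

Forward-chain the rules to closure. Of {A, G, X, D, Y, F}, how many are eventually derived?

U holds, so R follows (Rule 4).
R, U, and L hold, so D follows (Rule 1).
D holds, so F follows (Rule 5).
R and F hold, so A follows (Rule 2).
From A and U, Rule 3 gives X.
A: reached.
No rule produces G, and it is not given.
X: reached.
D: reached.
No rule produces Y, and it is not given.
F: reached.
Reached: A, X, D, and F — 4 of the 6.

4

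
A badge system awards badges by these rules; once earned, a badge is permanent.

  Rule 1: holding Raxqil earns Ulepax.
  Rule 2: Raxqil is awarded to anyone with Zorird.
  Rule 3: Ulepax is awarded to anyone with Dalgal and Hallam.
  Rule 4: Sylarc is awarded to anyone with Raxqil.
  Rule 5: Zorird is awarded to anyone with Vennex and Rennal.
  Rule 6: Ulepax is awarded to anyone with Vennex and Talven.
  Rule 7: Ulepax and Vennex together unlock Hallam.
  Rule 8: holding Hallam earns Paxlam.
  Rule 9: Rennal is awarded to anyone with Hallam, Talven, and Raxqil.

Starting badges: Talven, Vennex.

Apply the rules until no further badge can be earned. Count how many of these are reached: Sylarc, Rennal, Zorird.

0

Sylarc would need Raxqil (Rule 4), but Raxqil is never earned.
Rennal would need Hallam, Talven, and Raxqil (Rule 9), but Raxqil is never earned.
Zorird would need Vennex and Rennal (Rule 5), but Rennal is never earned.
None of the 3 are reached.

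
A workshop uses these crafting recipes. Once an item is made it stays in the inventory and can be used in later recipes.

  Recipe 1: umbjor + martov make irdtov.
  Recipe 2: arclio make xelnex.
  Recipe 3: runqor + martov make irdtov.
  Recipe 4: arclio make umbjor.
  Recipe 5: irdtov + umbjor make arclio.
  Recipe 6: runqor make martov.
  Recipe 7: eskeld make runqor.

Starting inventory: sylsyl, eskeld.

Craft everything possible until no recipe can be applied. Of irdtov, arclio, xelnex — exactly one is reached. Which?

irdtov

Using Recipe 7, eskeld makes runqor.
runqor → martov (Recipe 6).
Using Recipe 3, runqor and martov make irdtov.
xelnex would need arclio (Recipe 2), but arclio is never obtained. arclio would need irdtov and umbjor (Recipe 5), but umbjor is never obtained.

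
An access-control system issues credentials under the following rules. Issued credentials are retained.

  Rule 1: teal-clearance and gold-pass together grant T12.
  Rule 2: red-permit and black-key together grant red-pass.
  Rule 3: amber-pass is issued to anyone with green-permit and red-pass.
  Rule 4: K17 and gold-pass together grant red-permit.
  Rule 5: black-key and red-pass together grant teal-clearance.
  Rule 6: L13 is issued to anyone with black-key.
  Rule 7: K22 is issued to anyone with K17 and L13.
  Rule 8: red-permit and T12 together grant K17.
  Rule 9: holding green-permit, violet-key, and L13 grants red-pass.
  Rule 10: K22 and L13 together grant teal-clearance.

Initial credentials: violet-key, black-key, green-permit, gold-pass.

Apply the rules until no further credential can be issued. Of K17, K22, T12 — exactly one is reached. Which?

Holding black-key grants L13 (Rule 6).
Holding green-permit, violet-key, and L13 grants red-pass (Rule 9).
Holding black-key and red-pass grants teal-clearance (Rule 5).
Holding teal-clearance and gold-pass grants T12 (Rule 1).
K22 would need K17 and L13 (Rule 7), but K17 is never granted. K17 would need red-permit and T12 (Rule 8), but red-permit is never granted.

T12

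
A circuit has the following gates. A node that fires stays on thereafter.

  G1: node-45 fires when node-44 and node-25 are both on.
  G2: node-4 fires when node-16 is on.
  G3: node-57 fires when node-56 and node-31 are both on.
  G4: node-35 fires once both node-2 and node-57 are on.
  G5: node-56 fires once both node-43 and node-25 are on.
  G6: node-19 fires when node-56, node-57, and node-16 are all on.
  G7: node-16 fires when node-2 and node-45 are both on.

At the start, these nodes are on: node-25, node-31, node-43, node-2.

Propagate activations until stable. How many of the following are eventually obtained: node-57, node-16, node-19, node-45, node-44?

node-43 and node-25 are on, so node-56 fires (G5).
G3: node-56 and node-31 on → node-57 on.
node-57: reached.
node-16 would need node-2 and node-45 (G7), but node-45 never turns on.
node-19 would need node-56, node-57, and node-16 (G6), but node-16 never turns on.
node-45 would need node-44 and node-25 (G1), but node-44 never turns on.
No rule produces node-44, and it is not given.
Reached: node-57 — 1 of the 5.

1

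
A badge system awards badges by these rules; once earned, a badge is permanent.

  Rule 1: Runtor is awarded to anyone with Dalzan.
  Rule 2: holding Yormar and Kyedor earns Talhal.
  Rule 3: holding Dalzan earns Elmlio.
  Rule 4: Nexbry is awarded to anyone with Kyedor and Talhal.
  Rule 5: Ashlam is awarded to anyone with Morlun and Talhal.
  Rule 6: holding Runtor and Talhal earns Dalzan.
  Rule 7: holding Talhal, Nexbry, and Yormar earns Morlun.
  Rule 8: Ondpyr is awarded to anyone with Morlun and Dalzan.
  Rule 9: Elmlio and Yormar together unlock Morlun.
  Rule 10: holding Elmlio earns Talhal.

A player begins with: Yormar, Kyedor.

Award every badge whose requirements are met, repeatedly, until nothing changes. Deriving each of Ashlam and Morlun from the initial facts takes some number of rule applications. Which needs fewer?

Morlun: With Yormar and Kyedor, Talhal is earned (Rule 2). With Kyedor and Talhal, Nexbry is earned (Rule 4). With Talhal, Nexbry, and Yormar, Morlun is earned (Rule 7). [3 rule applications]
Ashlam: With Yormar and Kyedor, Talhal is earned (Rule 2). With Kyedor and Talhal, Nexbry is earned (Rule 4). With Talhal, Nexbry, and Yormar, Morlun is earned (Rule 7). With Morlun and Talhal, Ashlam is earned (Rule 5). [4 rule applications]
Morlun needs fewer.

Morlun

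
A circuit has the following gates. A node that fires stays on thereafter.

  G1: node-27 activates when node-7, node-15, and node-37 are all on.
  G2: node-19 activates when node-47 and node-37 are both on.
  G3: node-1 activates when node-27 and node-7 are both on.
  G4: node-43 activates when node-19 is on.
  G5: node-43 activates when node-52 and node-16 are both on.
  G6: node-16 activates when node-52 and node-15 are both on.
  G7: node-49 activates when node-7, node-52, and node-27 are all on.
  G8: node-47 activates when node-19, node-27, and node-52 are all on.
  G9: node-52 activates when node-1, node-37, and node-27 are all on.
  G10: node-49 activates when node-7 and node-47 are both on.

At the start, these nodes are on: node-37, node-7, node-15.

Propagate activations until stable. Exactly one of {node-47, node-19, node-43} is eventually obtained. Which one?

G1: node-7, node-15, and node-37 on → node-27 on.
node-27 and node-7 are on, so node-1 activates (G3).
G9: node-1, node-37, and node-27 on → node-52 on.
G6: node-52 and node-15 on → node-16 on.
node-52 and node-16 are on, so node-43 activates (G5).
node-47 would need node-19, node-27, and node-52 (G8), but node-19 never turns on. node-19 would need node-47 and node-37 (G2), but node-47 never turns on.

node-43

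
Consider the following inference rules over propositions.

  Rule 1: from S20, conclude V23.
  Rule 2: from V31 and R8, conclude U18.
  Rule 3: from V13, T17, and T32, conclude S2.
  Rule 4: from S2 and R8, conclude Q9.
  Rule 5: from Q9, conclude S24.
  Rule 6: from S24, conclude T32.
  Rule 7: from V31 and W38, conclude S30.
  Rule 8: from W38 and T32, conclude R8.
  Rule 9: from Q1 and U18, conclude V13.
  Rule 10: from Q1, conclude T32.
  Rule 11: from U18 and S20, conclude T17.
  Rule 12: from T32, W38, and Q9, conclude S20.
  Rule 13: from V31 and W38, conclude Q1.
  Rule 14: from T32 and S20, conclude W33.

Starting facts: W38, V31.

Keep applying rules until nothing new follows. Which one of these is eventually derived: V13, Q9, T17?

V31 and W38 hold, so Q1 follows (Rule 13).
Q1 holds, so T32 follows (Rule 10).
From W38 and T32, Rule 8 gives R8.
V31 and R8 hold, so U18 follows (Rule 2).
Q1 and U18 hold, so V13 follows (Rule 9).
T17 would need U18 and S20 (Rule 11), but S20 is never established. Q9 would need S2 and R8 (Rule 4), but S2 is never established.

V13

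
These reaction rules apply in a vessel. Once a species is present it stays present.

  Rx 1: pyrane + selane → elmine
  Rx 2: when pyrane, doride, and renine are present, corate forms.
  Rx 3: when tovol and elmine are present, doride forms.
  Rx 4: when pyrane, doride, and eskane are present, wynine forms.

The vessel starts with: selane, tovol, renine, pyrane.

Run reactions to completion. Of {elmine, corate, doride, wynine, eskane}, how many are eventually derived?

3

pyrane and selane present → elmine forms (Rx 1).
tovol and elmine present → doride forms (Rx 3).
pyrane, doride, and renine present → corate forms (Rx 2).
elmine: reached.
corate: reached.
doride: reached.
wynine would need pyrane, doride, and eskane (Rx 4), but eskane never forms.
No rule produces eskane, and it is not given.
Reached: elmine, corate, and doride — 3 of the 5.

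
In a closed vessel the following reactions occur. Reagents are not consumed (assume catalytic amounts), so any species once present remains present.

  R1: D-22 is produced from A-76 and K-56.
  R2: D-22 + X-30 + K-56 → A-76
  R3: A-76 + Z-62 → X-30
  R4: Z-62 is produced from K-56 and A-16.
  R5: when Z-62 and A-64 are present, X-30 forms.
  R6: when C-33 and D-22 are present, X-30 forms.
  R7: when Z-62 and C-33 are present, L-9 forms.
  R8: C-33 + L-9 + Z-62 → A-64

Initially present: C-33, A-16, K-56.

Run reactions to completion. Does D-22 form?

No

D-22 would need A-76 and K-56 (R1), but A-76 never forms.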